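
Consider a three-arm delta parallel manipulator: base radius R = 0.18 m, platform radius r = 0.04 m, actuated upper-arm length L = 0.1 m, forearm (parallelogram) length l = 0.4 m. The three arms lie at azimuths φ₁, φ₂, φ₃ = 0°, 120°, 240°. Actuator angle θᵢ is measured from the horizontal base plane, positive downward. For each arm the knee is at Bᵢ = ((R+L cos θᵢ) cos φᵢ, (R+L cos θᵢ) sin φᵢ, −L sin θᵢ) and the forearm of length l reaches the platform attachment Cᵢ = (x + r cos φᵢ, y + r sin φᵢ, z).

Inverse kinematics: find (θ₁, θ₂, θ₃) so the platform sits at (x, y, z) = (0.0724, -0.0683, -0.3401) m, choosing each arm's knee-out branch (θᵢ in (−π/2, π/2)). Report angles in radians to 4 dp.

θ₁ = -0.1741, θ₂ = 0.8729, θ₃ = 0.1744

arm 1 (φ=0.0°): x'=0.0724, y'=-0.0683
  A=0.0676, B=-0.3401, C=(l²−L²−A²−y'²−z²)/(2L)=0.1255
  √(A²+B²)=0.3468;  θ1 = -1.3746+1.2005 ≈ -0.1741
arm 2 (φ=120.0°): x'=-0.0953, y'=-0.0286
  A=0.2353, B=-0.3401, C=(l²−L²−A²−y'²−z²)/(2L)=-0.1094
  √(A²+B²)=0.4136;  θ2 = -0.9655+1.8384 ≈ 0.8729
φ3=240.0° → target in arm frame (0.0229, 0.0969)
  A cos θ + B sin θ = C:  0.1171·cos θ + -0.3401·sin θ = 0.0563
  θ3 = atan2(B,A) + arccos(C/0.3597) = 0.1744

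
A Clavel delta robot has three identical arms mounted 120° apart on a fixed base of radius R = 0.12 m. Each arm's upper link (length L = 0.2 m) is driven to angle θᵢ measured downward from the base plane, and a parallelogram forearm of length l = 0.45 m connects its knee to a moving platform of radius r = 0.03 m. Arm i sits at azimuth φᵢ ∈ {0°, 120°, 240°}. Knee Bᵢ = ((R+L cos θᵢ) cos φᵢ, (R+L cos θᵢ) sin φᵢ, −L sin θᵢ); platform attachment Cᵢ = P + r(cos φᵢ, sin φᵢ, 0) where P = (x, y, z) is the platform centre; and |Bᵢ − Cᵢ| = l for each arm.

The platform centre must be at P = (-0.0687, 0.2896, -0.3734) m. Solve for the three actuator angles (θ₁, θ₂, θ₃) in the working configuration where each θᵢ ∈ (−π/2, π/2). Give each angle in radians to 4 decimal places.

θ₁ = 0.9602, θ₂ = -0.3489, θ₃ = 1.3092

arm 1 (φ=0.0°): x'=-0.0687, y'=0.2896
  A cos θ + B sin θ = C:  0.1587·cos θ + -0.3734·sin θ = -0.2150
  γ=atan2(-0.3734,0.1587)=-1.1689;  ψ=arccos(-0.5298)=2.1292;  θ1=γ+ψ≈0.9602
φ2=120.0° → target in arm frame (0.2852, -0.0853)
  e−x'=-0.1952;  (l²−L²−(e−x')²−y'²−z²)/2L = -0.0557
  √(A²+B²)=0.4213;  θ2 = -2.0524+1.7034 ≈ -0.3489
rotate P by −φ3: (-0.2165, -0.2043, -0.3734)
  A cos θ + B sin θ = C:  0.3065·cos θ + -0.3734·sin θ = -0.2814
  γ=atan2(-0.3734,0.3065)=-0.8836;  ψ=arccos(-0.5826)=2.1928;  θ3=γ+ψ≈1.3092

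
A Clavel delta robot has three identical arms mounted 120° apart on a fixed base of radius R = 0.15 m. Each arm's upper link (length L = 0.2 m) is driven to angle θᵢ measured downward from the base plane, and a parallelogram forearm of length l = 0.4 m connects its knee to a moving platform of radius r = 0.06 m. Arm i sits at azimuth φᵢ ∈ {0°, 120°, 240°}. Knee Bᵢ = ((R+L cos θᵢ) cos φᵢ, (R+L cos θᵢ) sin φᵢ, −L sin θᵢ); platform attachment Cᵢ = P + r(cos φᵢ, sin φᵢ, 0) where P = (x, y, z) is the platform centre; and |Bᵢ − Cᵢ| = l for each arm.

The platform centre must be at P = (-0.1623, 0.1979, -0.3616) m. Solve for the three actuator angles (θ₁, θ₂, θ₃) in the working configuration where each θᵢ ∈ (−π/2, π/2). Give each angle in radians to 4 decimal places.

arm 1 (φ=0.0°): x'=-0.1623, y'=0.1979
  A=0.2523, B=-0.3616, C=(l²−L²−A²−y'²−z²)/(2L)=-0.2839
  γ=atan2(-0.3616,0.2523)=-0.9616;  ψ=arccos(-0.6440)=2.2705;  θ1=γ+ψ≈1.3089
rotate P by −φ2: (0.2525, 0.0416, -0.3616)
  e−x'=-0.1625;  (l²−L²−(e−x')²−y'²−z²)/2L = -0.0973
  θ2 = atan2(B,A) + arccos(C/0.3965) = -0.1746
rotate P by −φ3: (-0.0902, -0.2395, -0.3616)
  A=0.1802, B=-0.3616, C=(l²−L²−A²−y'²−z²)/(2L)=-0.2515
  γ=atan2(-0.3616,0.1802)=-1.1084;  ψ=arccos(-0.6225)=2.2427;  θ3=γ+ψ≈1.1343

θ₁ = 1.3089, θ₂ = -0.1746, θ₃ = 1.1343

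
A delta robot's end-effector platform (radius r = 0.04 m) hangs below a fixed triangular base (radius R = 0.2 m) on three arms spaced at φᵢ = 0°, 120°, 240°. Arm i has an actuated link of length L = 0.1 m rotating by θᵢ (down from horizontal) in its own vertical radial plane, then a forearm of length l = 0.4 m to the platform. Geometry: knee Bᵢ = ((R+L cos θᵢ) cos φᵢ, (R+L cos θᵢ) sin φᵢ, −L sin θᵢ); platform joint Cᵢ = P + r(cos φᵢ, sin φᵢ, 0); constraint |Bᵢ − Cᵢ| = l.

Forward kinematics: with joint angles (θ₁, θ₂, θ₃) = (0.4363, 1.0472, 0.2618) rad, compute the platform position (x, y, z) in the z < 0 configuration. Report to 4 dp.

centre 1 = (0.2506·cos0.0°, 0.2506·sin0.0°, -0.0423) = (0.2506, 0.0000, -0.0423)
arm 2 at φ=120.0°: e+L cos θ2 = 0.2100;  centre 2 = (-0.1050, 0.1819, -0.0866)
arm 3 at φ=240.0°: e+L cos θ3 = 0.2566;  centre 3 = (-0.1283, -0.2222, -0.0259)
|centre ₂|²−|centre ₁|² = -0.0130;  |centre ₃|²−|centre ₁|² = 0.0019
linear system: -0.7113x+0.3637y = -0.0130−-0.0887z; -0.7579x+-0.4444y = 0.0019−0.0328z
det = 0.5918;  x = 0.0086+-0.0465z,  y = -0.0189+0.1529z
quadratic in z: (1.0256)z²+(0.1012)z+(-0.0993)=0, √Δ=0.6461 → z ∈ {-0.3644, 0.2657}; z = -0.3644 (taking z<0)
x = 0.0255, y = -0.0747

(0.0255, -0.0747, -0.3644)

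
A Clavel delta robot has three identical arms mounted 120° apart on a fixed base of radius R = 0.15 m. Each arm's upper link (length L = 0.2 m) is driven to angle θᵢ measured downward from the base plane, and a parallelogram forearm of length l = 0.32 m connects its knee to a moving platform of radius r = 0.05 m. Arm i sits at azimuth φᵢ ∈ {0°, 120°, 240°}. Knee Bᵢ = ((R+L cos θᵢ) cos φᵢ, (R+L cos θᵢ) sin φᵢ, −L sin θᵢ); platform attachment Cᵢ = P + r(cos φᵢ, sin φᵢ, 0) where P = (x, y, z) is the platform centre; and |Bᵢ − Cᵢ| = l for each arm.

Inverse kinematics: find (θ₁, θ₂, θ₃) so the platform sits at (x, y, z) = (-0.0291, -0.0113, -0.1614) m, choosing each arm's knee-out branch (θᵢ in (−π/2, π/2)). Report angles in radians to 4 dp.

θ₁ = 0.4359, θ₂ = 0.1742, θ₃ = 0.0004

arm 1 (φ=0.0°): x'=-0.0291, y'=-0.0113
  e−x'=0.1291;  (l²−L²−(e−x')²−y'²−z²)/2L = 0.0489
  θ1 = atan2(B,A) + arccos(C/0.2067) = 0.4359
rotate P by −φ2: (0.0048, 0.0309, -0.1614)
  e−x'=0.0952;  (l²−L²−(e−x')²−y'²−z²)/2L = 0.0658
  γ=atan2(-0.1614,0.0952)=-1.0377;  ψ=arccos(0.3512)=1.2119;  θ2=γ+ψ≈0.1742
arm 3 (φ=240.0°): x'=0.0243, y'=-0.0196
  A=0.0757, B=-0.1614, C=(l²−L²−A²−y'²−z²)/(2L)=0.0756
  γ=atan2(-0.1614,0.0757)=-1.1324;  ψ=arccos(0.4241)=1.1328;  θ3=γ+ψ≈0.0004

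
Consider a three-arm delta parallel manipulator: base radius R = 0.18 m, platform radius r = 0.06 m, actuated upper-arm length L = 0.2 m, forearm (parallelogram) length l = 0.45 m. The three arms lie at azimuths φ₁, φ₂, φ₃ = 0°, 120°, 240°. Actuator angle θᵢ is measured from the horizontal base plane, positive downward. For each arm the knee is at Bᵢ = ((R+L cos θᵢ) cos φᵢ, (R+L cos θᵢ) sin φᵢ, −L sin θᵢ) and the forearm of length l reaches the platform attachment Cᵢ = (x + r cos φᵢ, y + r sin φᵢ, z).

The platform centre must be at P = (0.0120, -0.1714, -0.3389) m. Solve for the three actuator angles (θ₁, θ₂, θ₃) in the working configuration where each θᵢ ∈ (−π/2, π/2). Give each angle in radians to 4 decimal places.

θ₁ = 0.2621, θ₂ = 0.8730, θ₃ = -0.3489

arm 1 (φ=0.0°): x'=0.0120, y'=-0.1714
  e−x'=0.1080;  (l²−L²−(e−x')²−y'²−z²)/2L = 0.0165
  γ=atan2(-0.3389,0.1080)=-1.2623;  ψ=arccos(0.0464)=1.5244;  θ1=γ+ψ≈0.2621
φ2=120.0° → target in arm frame (-0.1544, 0.0753)
  A cos θ + B sin θ = C:  0.2744·cos θ + -0.3389·sin θ = -0.0833
  θ2 = atan2(B,A) + arccos(C/0.4361) = 0.8730
arm 3 (φ=240.0°): x'=0.1424, y'=0.0961
  A cos θ + B sin θ = C:  -0.0224·cos θ + -0.3389·sin θ = 0.0948
  θ3 = atan2(B,A) + arccos(C/0.3396) = -0.3489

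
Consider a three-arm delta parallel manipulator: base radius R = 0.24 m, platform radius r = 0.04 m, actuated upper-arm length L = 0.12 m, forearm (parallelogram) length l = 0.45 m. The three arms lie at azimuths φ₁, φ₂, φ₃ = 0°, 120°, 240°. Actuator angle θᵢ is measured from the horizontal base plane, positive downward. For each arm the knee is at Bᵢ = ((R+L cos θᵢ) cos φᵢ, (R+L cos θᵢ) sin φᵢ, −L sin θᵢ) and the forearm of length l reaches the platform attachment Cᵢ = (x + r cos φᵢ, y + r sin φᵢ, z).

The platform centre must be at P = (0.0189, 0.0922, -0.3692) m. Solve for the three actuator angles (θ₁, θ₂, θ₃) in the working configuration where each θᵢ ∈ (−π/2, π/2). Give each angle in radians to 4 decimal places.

φ1=0.0° → target in arm frame (0.0189, 0.0922)
  A cos θ + B sin θ = C:  0.1811·cos θ + -0.3692·sin θ = 0.0437
  θ1 = atan2(B,A) + arccos(C/0.4112) = 0.3495
rotate P by −φ2: (0.0704, -0.0625, -0.3692)
  e−x'=0.1296;  (l²−L²−(e−x')²−y'²−z²)/2L = 0.1296
  γ=atan2(-0.3692,0.1296)=-1.2332;  ψ=arccos(0.3311)=1.2333;  θ2=γ+ψ≈0.0001
rotate P by −φ3: (-0.0893, -0.0297, -0.3692)
  A cos θ + B sin θ = C:  0.2893·cos θ + -0.3692·sin θ = -0.1366
  θ3 = atan2(B,A) + arccos(C/0.4690) = 0.9602

θ₁ = 0.3495, θ₂ = 0.0001, θ₃ = 0.9602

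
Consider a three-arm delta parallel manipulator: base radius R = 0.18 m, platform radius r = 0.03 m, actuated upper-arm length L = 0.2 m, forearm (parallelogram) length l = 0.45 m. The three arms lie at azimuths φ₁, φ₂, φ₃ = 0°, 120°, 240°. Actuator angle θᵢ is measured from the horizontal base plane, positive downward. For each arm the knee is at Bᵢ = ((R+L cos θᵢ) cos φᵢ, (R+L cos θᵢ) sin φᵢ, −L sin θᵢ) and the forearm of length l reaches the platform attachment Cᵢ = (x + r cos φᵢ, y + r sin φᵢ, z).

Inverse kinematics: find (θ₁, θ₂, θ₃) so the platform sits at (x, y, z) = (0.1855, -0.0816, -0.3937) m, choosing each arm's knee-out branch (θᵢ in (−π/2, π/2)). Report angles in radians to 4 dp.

θ₁ = -0.0873, θ₂ = 1.2217, θ₃ = 0.7855

φ1=0.0° → target in arm frame (0.1855, -0.0816)
  A=-0.0355, B=-0.3937, C=(l²−L²−A²−y'²−z²)/(2L)=-0.0010
  γ=atan2(-0.3937,-0.0355)=-1.6607;  ψ=arccos(-0.0026)=1.5734;  θ1=γ+ψ≈-0.0873
φ2=120.0° → target in arm frame (-0.1634, -0.1198)
  A=0.3134, B=-0.3937, C=(l²−L²−A²−y'²−z²)/(2L)=-0.2627
  √(A²+B²)=0.5032;  θ2 = -0.8984+2.1201 ≈ 1.2217
φ3=240.0° → target in arm frame (-0.0221, 0.2014)
  A cos θ + B sin θ = C:  0.1721·cos θ + -0.3937·sin θ = -0.1567
  θ3 = atan2(B,A) + arccos(C/0.4297) = 0.7855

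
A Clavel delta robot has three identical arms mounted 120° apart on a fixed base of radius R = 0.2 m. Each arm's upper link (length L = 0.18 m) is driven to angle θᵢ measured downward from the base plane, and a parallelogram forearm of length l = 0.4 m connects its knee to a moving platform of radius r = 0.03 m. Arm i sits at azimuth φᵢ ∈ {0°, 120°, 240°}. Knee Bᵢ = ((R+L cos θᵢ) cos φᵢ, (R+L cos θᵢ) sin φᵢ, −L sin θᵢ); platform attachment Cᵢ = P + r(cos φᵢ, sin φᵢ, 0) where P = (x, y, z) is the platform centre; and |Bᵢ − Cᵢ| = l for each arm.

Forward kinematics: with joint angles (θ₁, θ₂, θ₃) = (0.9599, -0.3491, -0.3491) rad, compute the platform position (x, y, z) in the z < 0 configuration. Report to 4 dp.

(-0.1225, 0.0000, -0.2059)

arm 1 at φ=0.0°: e+L cos θ1 = 0.2732;  O1 = (0.2732, 0.0000, -0.1474)
arm 2 at φ=120.0°: e+L cos θ2 = 0.3391;  O2 = (-0.1696, 0.2937, 0.0616)
arm 3 at φ=240.0°: e+L cos θ3 = 0.3391;  O3 = (-0.1696, -0.2937, 0.0616)
eliminate P² terms by subtracting sphere 1 from 2 and 3
[-0.8856 0.5874 0.4180]·P = 0.0224;  [-0.8856 -0.5874 0.4180]·P = 0.0224
det = 1.0405;  x = -0.0253+0.4720z,  y = 0.0000+0.0000z
into |P−O₁|² = l²: 1.2228z² + 0.0131z + -0.0491 = 0;  Δ = 0.2405;  z = -0.2059 or 0.1952 → z<0 root = -0.2059
x = -0.1225, y = 0.0000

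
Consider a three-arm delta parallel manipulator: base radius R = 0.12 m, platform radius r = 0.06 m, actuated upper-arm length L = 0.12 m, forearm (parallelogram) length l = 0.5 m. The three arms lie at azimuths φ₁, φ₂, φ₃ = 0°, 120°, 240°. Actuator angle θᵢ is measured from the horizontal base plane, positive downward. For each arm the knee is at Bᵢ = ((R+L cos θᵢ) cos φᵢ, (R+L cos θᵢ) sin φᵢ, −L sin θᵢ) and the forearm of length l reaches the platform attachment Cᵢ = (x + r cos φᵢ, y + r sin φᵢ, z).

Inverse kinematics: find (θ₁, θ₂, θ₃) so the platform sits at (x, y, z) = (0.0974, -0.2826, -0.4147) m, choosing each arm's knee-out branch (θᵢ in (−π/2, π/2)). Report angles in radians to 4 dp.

rotate P by −φ1: (0.0974, -0.2826, -0.4147)
  A=-0.0374, B=-0.4147, C=(l²−L²−A²−y'²−z²)/(2L)=-0.0735
  √(A²+B²)=0.4164;  θ1 = -1.6607+1.7482 ≈ 0.0875
rotate P by −φ2: (-0.2934, 0.0569, -0.4147)
  e−x'=0.3534;  (l²−L²−(e−x')²−y'²−z²)/2L = -0.2689
  √(A²+B²)=0.5449;  θ2 = -0.8650+2.0869 ≈ 1.2219
φ3=240.0° → target in arm frame (0.1960, 0.2257)
  A=-0.1360, B=-0.4147, C=(l²−L²−A²−y'²−z²)/(2L)=-0.0242
  θ3 = atan2(B,A) + arccos(C/0.4364) = -0.2616

θ₁ = 0.0875, θ₂ = 1.2219, θ₃ = -0.2616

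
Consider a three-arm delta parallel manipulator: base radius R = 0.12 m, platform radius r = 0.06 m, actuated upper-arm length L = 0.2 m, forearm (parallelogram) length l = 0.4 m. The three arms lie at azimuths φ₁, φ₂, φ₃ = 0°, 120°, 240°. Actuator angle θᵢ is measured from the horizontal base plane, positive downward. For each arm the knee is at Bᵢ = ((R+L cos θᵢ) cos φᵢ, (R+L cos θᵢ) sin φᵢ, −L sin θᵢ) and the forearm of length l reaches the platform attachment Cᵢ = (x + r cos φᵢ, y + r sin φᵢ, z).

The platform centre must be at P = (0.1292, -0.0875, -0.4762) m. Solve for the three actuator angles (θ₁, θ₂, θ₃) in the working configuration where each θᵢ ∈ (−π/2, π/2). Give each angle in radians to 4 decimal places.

rotate P by −φ1: (0.1292, -0.0875, -0.4762)
  A=-0.0692, B=-0.4762, C=(l²−L²−A²−y'²−z²)/(2L)=-0.2980
  √(A²+B²)=0.4812;  θ1 = -1.7151+2.2387 ≈ 0.5236
arm 2 (φ=120.0°): x'=-0.1404, y'=-0.0681
  e−x'=0.2004;  (l²−L²−(e−x')²−y'²−z²)/2L = -0.3789
  θ2 = atan2(B,A) + arccos(C/0.5166) = 1.2216
rotate P by −φ3: (0.0112, 0.1556, -0.4762)
  A=0.0488, B=-0.4762, C=(l²−L²−A²−y'²−z²)/(2L)=-0.3334
  γ=atan2(-0.4762,0.0488)=-1.4686;  ψ=arccos(-0.6965)=2.3414;  θ3=γ+ψ≈0.8727

θ₁ = 0.5236, θ₂ = 1.2216, θ₃ = 0.8727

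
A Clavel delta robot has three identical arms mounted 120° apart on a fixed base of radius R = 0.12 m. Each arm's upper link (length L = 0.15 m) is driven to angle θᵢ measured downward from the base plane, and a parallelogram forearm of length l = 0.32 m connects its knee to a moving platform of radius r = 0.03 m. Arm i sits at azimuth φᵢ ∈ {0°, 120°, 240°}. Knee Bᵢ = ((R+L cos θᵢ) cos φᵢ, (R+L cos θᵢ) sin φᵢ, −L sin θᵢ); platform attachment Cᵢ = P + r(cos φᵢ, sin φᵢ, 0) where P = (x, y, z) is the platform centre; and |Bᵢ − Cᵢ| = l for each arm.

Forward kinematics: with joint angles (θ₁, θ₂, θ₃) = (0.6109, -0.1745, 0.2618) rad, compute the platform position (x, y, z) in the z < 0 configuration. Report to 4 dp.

(-0.0643, 0.0386, -0.2413)

arm 1 at φ=0.0°: ρ1 = 0.2129;  S1 = (0.2129, 0.0000, -0.0860)
arm 2 at φ=120.0°: ρ2 = 0.2377;  S2 = (-0.1189, 0.2059, 0.0260)
φ3=240.0°: virtual centre (-0.1174, -0.2034, -0.0388), radius l
eliminate P² terms by subtracting sphere 1 from 2 and 3
[-0.6635 0.4117 0.2242]·P = 0.0045;  [-0.6606 -0.4068 0.0944]·P = 0.0040
Cramer: x(z) = -0.0064+0.2400z;  y(z) = 0.0006-0.1577z
sphere 1 gives Az²+Bz+C=0 with A=1.0825, B=0.0666, C=-0.0469;  B²−4AC=0.2076;  roots -0.2413, 0.1797;  negative root z = -0.2413
x = -0.0643, y = 0.0386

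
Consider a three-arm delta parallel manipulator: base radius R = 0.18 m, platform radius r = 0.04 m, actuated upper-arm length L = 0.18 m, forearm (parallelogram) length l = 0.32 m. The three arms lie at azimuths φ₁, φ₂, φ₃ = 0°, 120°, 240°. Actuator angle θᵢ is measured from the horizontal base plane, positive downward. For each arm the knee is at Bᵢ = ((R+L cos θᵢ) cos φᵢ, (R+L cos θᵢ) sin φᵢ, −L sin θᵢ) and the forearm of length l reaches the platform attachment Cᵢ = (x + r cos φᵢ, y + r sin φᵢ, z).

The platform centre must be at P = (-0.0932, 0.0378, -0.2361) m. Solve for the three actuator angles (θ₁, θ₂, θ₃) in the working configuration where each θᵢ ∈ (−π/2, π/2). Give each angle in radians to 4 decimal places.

rotate P by −φ1: (-0.0932, 0.0378, -0.2361)
  A cos θ + B sin θ = C:  0.2332·cos θ + -0.2361·sin θ = -0.1154
  γ=atan2(-0.2361,0.2332)=-0.7916;  ψ=arccos(-0.3478)=1.9261;  θ1=γ+ψ≈1.1345
arm 2 (φ=120.0°): x'=0.0793, y'=0.0618
  A=0.0607, B=-0.2361, C=(l²−L²−A²−y'²−z²)/(2L)=0.0188
  θ2 = atan2(B,A) + arccos(C/0.2438) = 0.1744
arm 3 (φ=240.0°): x'=0.0139, y'=-0.0996
  A cos θ + B sin θ = C:  0.1261·cos θ + -0.2361·sin θ = -0.0322
  γ=atan2(-0.2361,0.1261)=-1.0801;  ψ=arccos(-0.1201)=1.6912;  θ3=γ+ψ≈0.6111

θ₁ = 1.1345, θ₂ = 0.1744, θ₃ = 0.6111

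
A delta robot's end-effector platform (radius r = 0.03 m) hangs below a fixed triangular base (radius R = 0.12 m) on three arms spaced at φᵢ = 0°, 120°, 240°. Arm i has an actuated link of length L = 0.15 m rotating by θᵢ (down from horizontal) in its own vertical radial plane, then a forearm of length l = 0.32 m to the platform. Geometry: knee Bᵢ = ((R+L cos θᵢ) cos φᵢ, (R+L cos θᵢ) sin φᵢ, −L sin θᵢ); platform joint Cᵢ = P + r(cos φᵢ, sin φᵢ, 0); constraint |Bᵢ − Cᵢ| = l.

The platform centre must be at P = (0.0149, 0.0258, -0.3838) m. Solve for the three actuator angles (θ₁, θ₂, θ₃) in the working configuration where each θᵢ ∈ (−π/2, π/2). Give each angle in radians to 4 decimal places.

θ₁ = 0.8725, θ₂ = 0.8726, θ₃ = 1.0473

φ1=0.0° → target in arm frame (0.0149, 0.0258)
  A cos θ + B sin θ = C:  0.0751·cos θ + -0.3838·sin θ = -0.2457
  θ1 = atan2(B,A) + arccos(C/0.3911) = 0.8725
rotate P by −φ2: (0.0149, -0.0258, -0.3838)
  A cos θ + B sin θ = C:  0.0751·cos θ + -0.3838·sin θ = -0.2457
  √(A²+B²)=0.3911;  θ2 = -1.3775+2.2501 ≈ 0.8726
φ3=240.0° → target in arm frame (-0.0298, 0.0000)
  A cos θ + B sin θ = C:  0.1198·cos θ + -0.3838·sin θ = -0.2725
  γ=atan2(-0.3838,0.1198)=-1.2683;  ψ=arccos(-0.6778)=2.3155;  θ3=γ+ψ≈1.0473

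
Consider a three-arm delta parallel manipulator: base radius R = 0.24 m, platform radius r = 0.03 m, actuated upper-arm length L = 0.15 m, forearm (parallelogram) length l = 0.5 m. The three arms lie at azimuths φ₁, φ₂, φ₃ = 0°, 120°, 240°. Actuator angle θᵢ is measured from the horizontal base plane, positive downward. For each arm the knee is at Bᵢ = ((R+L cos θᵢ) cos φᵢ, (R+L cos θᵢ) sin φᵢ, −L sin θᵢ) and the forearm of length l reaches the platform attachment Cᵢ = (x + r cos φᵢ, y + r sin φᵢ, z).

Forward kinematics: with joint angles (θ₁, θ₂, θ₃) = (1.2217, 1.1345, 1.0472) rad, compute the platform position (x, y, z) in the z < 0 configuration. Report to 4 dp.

φ1=0.0°: virtual centre (0.2613, 0.0000, -0.1410), radius l
φ2=120.0°: virtual centre (-0.1367, 0.2368, -0.1359), radius l
arm 3 at φ=240.0°: ρ3 = 0.2850;  S3 = (-0.1425, -0.2468, -0.1299)
|S₂|²−|S₁|² = 0.0051;  |S₃|²−|S₁|² = 0.0100
plane₁₂: -0.7960x+0.4735y+0.0100z = 0.0051
det = 0.7754;  x = -0.0093+0.0199z,  y = -0.0049+0.0123z
quadratic in z: (1.0005)z²+(0.2710)z+(-0.1569)=0, √Δ=0.8374 → z ∈ {-0.5539, 0.2830}; z = -0.5539 (taking z<0)
x = -0.0203, y = -0.0117

(-0.0203, -0.0117, -0.5539)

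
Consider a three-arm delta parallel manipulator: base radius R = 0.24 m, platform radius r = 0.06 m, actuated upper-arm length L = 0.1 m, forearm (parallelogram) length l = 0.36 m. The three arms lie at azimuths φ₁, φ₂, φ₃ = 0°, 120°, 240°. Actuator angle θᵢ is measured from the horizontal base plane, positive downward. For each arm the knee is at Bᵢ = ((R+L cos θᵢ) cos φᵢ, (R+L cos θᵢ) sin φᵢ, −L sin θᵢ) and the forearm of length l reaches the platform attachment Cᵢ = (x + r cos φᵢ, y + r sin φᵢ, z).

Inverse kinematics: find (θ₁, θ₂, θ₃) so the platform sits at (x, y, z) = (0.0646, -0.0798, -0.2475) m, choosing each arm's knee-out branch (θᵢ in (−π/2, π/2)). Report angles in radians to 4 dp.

φ1=0.0° → target in arm frame (0.0646, -0.0798)
  e−x'=0.1154;  (l²−L²−(e−x')²−y'²−z²)/2L = 0.1933
  √(A²+B²)=0.2731;  θ1 = -1.1345+0.7844 ≈ -0.3501
φ2=120.0° → target in arm frame (-0.1014, -0.0160)
  e−x'=0.2814;  (l²−L²−(e−x')²−y'²−z²)/2L = -0.1055
  γ=atan2(-0.2475,0.2814)=-0.7214;  ψ=arccos(-0.2816)=1.8562;  θ2=γ+ψ≈1.1349
rotate P by −φ3: (0.0368, 0.0958, -0.2475)
  A=0.1432, B=-0.2475, C=(l²−L²−A²−y'²−z²)/(2L)=0.1433
  √(A²+B²)=0.2859;  θ3 = -1.0463+1.0460 ≈ -0.0003

θ₁ = -0.3501, θ₂ = 1.1349, θ₃ = -0.0003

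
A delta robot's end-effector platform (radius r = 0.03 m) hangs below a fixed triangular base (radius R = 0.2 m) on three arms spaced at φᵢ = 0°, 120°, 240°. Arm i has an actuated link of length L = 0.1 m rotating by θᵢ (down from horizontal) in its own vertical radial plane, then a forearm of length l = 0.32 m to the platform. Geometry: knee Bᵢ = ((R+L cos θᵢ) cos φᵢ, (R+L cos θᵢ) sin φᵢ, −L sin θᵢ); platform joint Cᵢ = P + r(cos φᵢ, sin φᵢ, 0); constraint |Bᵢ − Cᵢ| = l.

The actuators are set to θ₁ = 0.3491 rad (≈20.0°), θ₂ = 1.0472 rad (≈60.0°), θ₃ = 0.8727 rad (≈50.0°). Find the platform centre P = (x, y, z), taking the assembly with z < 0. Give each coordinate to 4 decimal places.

(0.0510, -0.0140, -0.2727)

centre 1 = (0.2640·cos0.0°, 0.2640·sin0.0°, -0.0342) = (0.2640, 0.0000, -0.0342)
centre 2 = (0.2200·cos120.0°, 0.2200·sin120.0°, -0.0866) = (-0.1100, 0.1905, -0.0866)
arm 3 at φ=240.0°: ρ3 = 0.2343;  centre 3 = (-0.1171, -0.2029, -0.0766)
|centre ₂|²−|centre ₁|² = -0.0149;  |centre ₃|²−|centre ₁|² = -0.0101
linear system: -0.7479x+0.3811y = -0.0149−-0.1048z; -0.7622x+-0.4058y = -0.0101−-0.0848z
Cramer: x(z) = 0.0167-0.1260z;  y(z) = -0.0065+0.0277z
quadratic in z: (1.0166)z²+(0.1304)z+(-0.0400)=0, √Δ=0.4241 → z ∈ {-0.2727, 0.1444}; z = -0.2727 (taking z<0)
x = 0.0510, y = -0.0140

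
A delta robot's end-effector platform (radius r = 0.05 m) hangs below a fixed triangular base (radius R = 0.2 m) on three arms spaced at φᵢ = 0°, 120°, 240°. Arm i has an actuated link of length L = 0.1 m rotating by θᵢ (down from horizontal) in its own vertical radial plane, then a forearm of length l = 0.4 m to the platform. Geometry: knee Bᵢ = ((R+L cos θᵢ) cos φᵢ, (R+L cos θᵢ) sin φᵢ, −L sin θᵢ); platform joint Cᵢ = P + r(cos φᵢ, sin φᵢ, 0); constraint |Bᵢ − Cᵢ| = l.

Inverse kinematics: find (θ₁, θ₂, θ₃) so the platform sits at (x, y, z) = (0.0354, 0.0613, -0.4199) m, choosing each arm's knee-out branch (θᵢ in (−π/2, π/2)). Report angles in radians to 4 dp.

θ₁ = 0.7858, θ₂ = 0.7859, θ₃ = 1.3967

arm 1 (φ=0.0°): x'=0.0354, y'=0.0613
  A=0.1146, B=-0.4199, C=(l²−L²−A²−y'²−z²)/(2L)=-0.2160
  θ1 = atan2(B,A) + arccos(C/0.4353) = 0.7858
rotate P by −φ2: (0.0354, -0.0613, -0.4199)
  A=0.1146, B=-0.4199, C=(l²−L²−A²−y'²−z²)/(2L)=-0.2161
  √(A²+B²)=0.4353;  θ2 = -1.3043+2.0902 ≈ 0.7859
rotate P by −φ3: (-0.0708, 0.0000, -0.4199)
  A=0.2208, B=-0.4199, C=(l²−L²−A²−y'²−z²)/(2L)=-0.3753
  γ=atan2(-0.4199,0.2208)=-1.0867;  ψ=arccos(-0.7911)=2.4834;  θ3=γ+ψ≈1.3967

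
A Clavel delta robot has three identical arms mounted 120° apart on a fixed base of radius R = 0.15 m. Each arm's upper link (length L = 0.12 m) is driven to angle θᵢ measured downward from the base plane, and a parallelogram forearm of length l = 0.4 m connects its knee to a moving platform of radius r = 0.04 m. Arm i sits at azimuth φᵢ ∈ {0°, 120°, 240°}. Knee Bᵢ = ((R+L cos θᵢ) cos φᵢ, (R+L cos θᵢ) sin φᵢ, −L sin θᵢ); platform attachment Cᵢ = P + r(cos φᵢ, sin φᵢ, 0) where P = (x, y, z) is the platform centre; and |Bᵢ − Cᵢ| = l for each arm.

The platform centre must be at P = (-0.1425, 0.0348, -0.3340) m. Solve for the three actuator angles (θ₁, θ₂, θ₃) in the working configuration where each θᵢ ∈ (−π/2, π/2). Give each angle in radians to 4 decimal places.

θ₁ = 0.9601, θ₂ = -0.2617, θ₃ = 0.0874

rotate P by −φ1: (-0.1425, 0.0348, -0.3340)
  A cos θ + B sin θ = C:  0.2525·cos θ + -0.3340·sin θ = -0.1288
  θ1 = atan2(B,A) + arccos(C/0.4187) = 0.9601
rotate P by −φ2: (0.1014, 0.1060, -0.3340)
  A=0.0086, B=-0.3340, C=(l²−L²−A²−y'²−z²)/(2L)=0.0947
  θ2 = atan2(B,A) + arccos(C/0.3341) = -0.2617
arm 3 (φ=240.0°): x'=0.0411, y'=-0.1408
  A=0.0689, B=-0.3340, C=(l²−L²−A²−y'²−z²)/(2L)=0.0395
  √(A²+B²)=0.3410;  θ3 = -1.3674+1.4548 ≈ 0.0874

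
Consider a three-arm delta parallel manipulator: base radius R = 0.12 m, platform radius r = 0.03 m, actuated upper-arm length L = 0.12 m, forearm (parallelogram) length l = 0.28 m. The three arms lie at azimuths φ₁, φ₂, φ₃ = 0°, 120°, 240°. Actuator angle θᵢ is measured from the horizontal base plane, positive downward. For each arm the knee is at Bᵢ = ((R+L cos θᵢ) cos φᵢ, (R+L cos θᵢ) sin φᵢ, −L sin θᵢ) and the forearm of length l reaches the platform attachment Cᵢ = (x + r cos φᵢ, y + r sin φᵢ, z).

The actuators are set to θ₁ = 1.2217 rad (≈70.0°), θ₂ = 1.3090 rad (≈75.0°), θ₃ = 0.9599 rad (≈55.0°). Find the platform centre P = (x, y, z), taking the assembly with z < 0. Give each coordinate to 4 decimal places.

(-0.0107, -0.0387, -0.3511)

φ1=0.0°: virtual centre (0.1310, 0.0000, -0.1128), radius l
φ2=120.0°: virtual centre (-0.0605, 0.1048, -0.1159), radius l
arm 3 at φ=240.0°: e+L cos θ3 = 0.1588;  S3 = (-0.0794, -0.1376, -0.0983)
eliminate P² terms by subtracting sphere 1 from 2 and 3
linear system: -0.3831x+0.2097y = -0.0018−-0.0063z; -0.4209x+-0.2751y = 0.0050−0.0289z
det = 0.1937;  x = -0.0029+0.0224z,  y = -0.0138+0.0709z
into |P−S₁|² = l²: 1.0055z² + 0.2176z + -0.0476 = 0;  Δ = 0.2386;  z = -0.3511 or 0.1347 → z<0 root = -0.3511
x = -0.0107, y = -0.0387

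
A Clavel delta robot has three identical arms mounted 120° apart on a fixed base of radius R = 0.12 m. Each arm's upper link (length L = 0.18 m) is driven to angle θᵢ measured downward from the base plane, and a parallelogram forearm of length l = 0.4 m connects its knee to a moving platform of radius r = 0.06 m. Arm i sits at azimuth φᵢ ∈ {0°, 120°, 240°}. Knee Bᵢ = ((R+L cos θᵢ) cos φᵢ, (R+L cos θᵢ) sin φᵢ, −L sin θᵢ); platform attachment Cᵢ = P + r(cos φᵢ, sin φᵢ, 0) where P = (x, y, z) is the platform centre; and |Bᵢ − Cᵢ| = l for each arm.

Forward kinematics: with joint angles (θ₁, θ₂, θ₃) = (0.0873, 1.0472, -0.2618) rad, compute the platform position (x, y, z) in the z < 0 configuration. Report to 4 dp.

φ1=0.0°: virtual centre (0.2393, 0.0000, -0.0157), radius l
φ2=120.0°: virtual centre (-0.0750, 0.1299, -0.1559), radius l
centre 3 = (0.2339·cos240.0°, 0.2339·sin240.0°, 0.0466) = (-0.1169, -0.2025, 0.0466)
eliminate P² terms by subtracting sphere 1 from 2 and 3
plane₁₂: -0.6286x+0.2598y+-0.2804z = -0.0107
Cramer: x(z) = 0.0103-0.1847z;  y(z) = -0.0164+0.6323z
sphere 1 gives Az²+Bz+C=0 with A=1.4340, B=0.0952, C=-0.1070;  B²−4AC=0.6229;  roots -0.3084, 0.2420;  negative root z = -0.3084
x = 0.0672, y = -0.2114

(0.0672, -0.2114, -0.3084)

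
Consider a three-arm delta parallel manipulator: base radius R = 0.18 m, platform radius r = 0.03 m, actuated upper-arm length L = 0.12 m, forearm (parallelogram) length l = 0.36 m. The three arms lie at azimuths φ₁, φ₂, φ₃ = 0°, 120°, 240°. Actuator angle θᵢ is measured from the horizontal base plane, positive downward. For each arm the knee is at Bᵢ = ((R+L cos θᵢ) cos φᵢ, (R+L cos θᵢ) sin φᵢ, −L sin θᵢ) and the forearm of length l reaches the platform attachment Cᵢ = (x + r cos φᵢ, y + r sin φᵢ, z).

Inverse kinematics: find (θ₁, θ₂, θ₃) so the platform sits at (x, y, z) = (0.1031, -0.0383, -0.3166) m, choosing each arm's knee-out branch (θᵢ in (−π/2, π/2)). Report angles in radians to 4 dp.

θ₁ = -0.0006, θ₂ = 1.1343, θ₃ = 0.7853

rotate P by −φ1: (0.1031, -0.0383, -0.3166)
  A=0.0469, B=-0.3166, C=(l²−L²−A²−y'²−z²)/(2L)=0.0471
  θ1 = atan2(B,A) + arccos(C/0.3201) = -0.0006
rotate P by −φ2: (-0.0847, -0.0701, -0.3166)
  A=0.2347, B=-0.3166, C=(l²−L²−A²−y'²−z²)/(2L)=-0.1877
  √(A²+B²)=0.3941;  θ2 = -0.9328+2.0672 ≈ 1.1343
φ3=240.0° → target in arm frame (-0.0184, 0.1084)
  A=0.1684, B=-0.3166, C=(l²−L²−A²−y'²−z²)/(2L)=-0.1048
  √(A²+B²)=0.3586;  θ3 = -1.0820+1.8673 ≈ 0.7853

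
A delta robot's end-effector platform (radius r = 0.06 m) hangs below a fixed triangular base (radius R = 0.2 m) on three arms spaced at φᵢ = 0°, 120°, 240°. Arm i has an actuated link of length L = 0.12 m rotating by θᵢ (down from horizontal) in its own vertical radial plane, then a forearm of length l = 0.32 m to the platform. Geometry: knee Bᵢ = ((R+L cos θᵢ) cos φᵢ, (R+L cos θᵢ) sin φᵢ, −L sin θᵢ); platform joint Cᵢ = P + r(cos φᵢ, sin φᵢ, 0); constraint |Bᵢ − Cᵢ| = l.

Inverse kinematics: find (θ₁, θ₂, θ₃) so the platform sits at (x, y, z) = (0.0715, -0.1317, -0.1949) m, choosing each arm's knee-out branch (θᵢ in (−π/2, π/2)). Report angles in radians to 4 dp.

θ₁ = -0.2616, θ₂ = 1.3963, θ₃ = -0.3483

rotate P by −φ1: (0.0715, -0.1317, -0.1949)
  A cos θ + B sin θ = C:  0.0685·cos θ + -0.1949·sin θ = 0.1166
  √(A²+B²)=0.2066;  θ1 = -1.2328+0.9713 ≈ -0.2616
arm 2 (φ=120.0°): x'=-0.1498, y'=0.0039
  A=0.2898, B=-0.1949, C=(l²−L²−A²−y'²−z²)/(2L)=-0.1416
  θ2 = atan2(B,A) + arccos(C/0.3492) = 1.3963
φ3=240.0° → target in arm frame (0.0783, 0.1278)
  A=0.0617, B=-0.1949, C=(l²−L²−A²−y'²−z²)/(2L)=0.1245
  γ=atan2(-0.1949,0.0617)=-1.2642;  ψ=arccos(0.6091)=0.9159;  θ3=γ+ψ≈-0.3483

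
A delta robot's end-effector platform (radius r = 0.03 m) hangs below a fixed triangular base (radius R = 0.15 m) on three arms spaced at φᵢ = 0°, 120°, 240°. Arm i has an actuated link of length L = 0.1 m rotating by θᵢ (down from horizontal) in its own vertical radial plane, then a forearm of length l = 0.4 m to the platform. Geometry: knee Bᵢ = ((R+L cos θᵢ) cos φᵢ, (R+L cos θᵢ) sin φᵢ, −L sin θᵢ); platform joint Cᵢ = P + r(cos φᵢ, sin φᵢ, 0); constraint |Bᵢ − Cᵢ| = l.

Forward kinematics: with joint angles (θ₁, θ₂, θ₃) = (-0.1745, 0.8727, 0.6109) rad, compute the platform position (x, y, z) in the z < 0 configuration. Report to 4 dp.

(0.1084, -0.0302, -0.3660)

arm 1 at φ=0.0°: (R−r)+L cos θ1 = 0.2185;  O1 = (0.2185, 0.0000, 0.0174)
φ2=120.0°: virtual centre (-0.0921, 0.1596, -0.0766), radius l
φ3=240.0°: virtual centre (-0.1010, -0.1749, -0.0574), radius l
subtract pairs → two planes through P
[-0.6212 0.3192 -0.1879]·P = -0.0082;  [-0.6389 -0.3497 -0.1494]·P = -0.0040
det = 0.4212;  x = 0.0098+-0.2693z,  y = -0.0066+0.0646z
into |P−O₁|² = l²: 1.0767z² + 0.0768z + -0.1161 = 0;  Δ = 0.5060;  z = -0.3660 or 0.2947 → z<0 root = -0.3660
x = 0.1084, y = -0.0302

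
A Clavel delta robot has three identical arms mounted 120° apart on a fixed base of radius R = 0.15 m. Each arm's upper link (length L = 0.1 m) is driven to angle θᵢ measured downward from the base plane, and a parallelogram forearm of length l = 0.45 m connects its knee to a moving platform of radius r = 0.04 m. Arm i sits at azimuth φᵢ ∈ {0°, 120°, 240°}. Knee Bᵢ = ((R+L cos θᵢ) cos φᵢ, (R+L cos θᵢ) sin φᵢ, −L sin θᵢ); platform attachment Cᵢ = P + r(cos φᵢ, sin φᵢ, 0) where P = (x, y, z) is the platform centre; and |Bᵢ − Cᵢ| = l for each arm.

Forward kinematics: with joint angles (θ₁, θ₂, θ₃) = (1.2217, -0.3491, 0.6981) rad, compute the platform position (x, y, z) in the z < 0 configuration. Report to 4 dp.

(-0.1531, 0.1209, -0.4094)

φ1=0.0°: virtual centre (0.1442, 0.0000, -0.0940), radius l
arm 2 at φ=120.0°: e+L cos θ2 = 0.2040;  centre 2 = (-0.1020, 0.1766, 0.0342)
φ3=240.0°: virtual centre (-0.0933, -0.1616, -0.0643), radius l
|centre ₂|²−|centre ₁|² = 0.0131;  |centre ₃|²−|centre ₁|² = 0.0093
plane₁₂: -0.4924x+0.3533y+0.2563z = 0.0131
det = 0.3270;  x = -0.0231+0.3176z,  y = 0.0051+-0.2830z
quadratic in z: (1.1809)z²+(0.0788)z+(-0.1657)=0, √Δ=0.8881 → z ∈ {-0.4094, 0.3426}; z = -0.4094 (taking z<0)
x = -0.1531, y = 0.1209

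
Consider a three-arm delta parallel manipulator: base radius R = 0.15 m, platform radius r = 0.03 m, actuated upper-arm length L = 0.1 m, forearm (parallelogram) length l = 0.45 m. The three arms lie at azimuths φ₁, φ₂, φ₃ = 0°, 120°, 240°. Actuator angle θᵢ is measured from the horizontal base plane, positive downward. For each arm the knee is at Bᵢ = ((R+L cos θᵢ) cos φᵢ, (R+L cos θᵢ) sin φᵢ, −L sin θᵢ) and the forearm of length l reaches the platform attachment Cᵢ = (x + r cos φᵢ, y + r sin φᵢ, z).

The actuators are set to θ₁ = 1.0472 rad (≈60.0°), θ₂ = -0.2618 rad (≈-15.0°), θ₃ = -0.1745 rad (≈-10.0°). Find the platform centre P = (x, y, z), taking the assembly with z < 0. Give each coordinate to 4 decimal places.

(-0.1690, 0.0085, -0.3825)

centre 1 = (0.1700·cos0.0°, 0.1700·sin0.0°, -0.0866) = (0.1700, 0.0000, -0.0866)
arm 2 at φ=120.0°: e+L cos θ2 = 0.2166;  centre 2 = (-0.1083, 0.1876, 0.0259)
centre 3 = (0.2185·cos240.0°, 0.2185·sin240.0°, 0.0174) = (-0.1092, -0.1892, 0.0174)
|centre ₂|²−|centre ₁|² = 0.0112;  |centre ₃|²−|centre ₁|² = 0.0116
plane₁₂: -0.5566x+0.3751y+0.2250z = 0.0112
det = 0.4201;  x = -0.0205+0.3883z,  y = -0.0006+-0.0236z
into |P−centre ₁|² = l²: 1.1513z² + 0.0253z + -0.1587 = 0;  Δ = 0.7316;  z = -0.3825 or 0.3605 → z<0 root = -0.3825
x = -0.1690, y = 0.0085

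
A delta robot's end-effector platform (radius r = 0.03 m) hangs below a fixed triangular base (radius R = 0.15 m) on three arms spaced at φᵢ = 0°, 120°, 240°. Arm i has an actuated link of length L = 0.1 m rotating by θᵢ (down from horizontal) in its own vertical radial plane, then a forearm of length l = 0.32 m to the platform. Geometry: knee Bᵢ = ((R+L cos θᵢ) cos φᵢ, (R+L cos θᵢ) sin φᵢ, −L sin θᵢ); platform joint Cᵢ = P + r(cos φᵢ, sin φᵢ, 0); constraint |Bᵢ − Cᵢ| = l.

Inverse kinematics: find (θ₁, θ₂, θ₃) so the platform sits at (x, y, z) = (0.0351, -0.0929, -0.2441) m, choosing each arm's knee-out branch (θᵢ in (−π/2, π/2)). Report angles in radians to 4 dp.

rotate P by −φ1: (0.0351, -0.0929, -0.2441)
  A cos θ + B sin θ = C:  0.0849·cos θ + -0.2441·sin θ = 0.0849
  θ1 = atan2(B,A) + arccos(C/0.2584) = 0.0001
φ2=120.0° → target in arm frame (-0.0980, 0.0161)
  A cos θ + B sin θ = C:  0.2180·cos θ + -0.2441·sin θ = -0.0748
  γ=atan2(-0.2441,0.2180)=-0.8418;  ψ=arccos(-0.2287)=1.8015;  θ2=γ+ψ≈0.9597
rotate P by −φ3: (0.0629, 0.0768, -0.2441)
  A cos θ + B sin θ = C:  0.0571·cos θ + -0.2441·sin θ = 0.1182
  θ3 = atan2(B,A) + arccos(C/0.2507) = -0.2614

θ₁ = 0.0001, θ₂ = 0.9597, θ₃ = -0.2614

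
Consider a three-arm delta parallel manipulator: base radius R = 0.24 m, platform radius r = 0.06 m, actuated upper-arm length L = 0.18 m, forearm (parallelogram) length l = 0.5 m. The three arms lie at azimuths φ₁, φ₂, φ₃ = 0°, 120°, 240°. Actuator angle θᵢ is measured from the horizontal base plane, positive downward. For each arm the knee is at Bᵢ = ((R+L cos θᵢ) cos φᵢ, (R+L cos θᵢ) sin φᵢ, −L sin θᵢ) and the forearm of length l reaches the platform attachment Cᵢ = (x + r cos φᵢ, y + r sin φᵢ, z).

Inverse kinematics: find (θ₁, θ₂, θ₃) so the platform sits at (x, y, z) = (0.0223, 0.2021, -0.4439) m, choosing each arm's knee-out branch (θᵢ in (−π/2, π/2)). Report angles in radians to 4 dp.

θ₁ = 0.6109, θ₂ = 0.0000, θ₃ = 1.3088

rotate P by −φ1: (0.0223, 0.2021, -0.4439)
  e−x'=0.1577;  (l²−L²−(e−x')²−y'²−z²)/2L = -0.1254
  γ=atan2(-0.4439,0.1577)=-1.2294;  ψ=arccos(-0.2663)=1.8403;  θ1=γ+ψ≈0.6109
rotate P by −φ2: (0.1639, -0.1204, -0.4439)
  A=0.0161, B=-0.4439, C=(l²−L²−A²−y'²−z²)/(2L)=0.0161
  θ2 = atan2(B,A) + arccos(C/0.4442) = 0.0000
φ3=240.0° → target in arm frame (-0.1862, -0.0817)
  A cos θ + B sin θ = C:  0.3662·cos θ + -0.4439·sin θ = -0.3339
  √(A²+B²)=0.5754;  θ3 = -0.8811+2.1899 ≈ 1.3088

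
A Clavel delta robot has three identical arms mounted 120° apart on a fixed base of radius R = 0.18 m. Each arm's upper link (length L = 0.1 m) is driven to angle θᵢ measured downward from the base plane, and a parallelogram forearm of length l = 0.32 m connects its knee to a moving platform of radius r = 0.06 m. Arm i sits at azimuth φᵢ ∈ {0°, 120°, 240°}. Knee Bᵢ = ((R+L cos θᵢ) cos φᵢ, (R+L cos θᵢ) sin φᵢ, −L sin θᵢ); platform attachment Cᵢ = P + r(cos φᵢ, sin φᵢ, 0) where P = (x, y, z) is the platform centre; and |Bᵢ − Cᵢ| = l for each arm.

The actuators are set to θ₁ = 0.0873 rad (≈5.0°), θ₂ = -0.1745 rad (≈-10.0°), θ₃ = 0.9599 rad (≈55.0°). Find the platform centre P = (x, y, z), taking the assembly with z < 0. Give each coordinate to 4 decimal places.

O1 = (0.2196·cos0.0°, 0.2196·sin0.0°, -0.0087) = (0.2196, 0.0000, -0.0087)
O2 = (0.2185·cos120.0°, 0.2185·sin120.0°, 0.0174) = (-0.1092, 0.1892, 0.0174)
O3 = (0.1774·cos240.0°, 0.1774·sin240.0°, -0.0819) = (-0.0887, -0.1536, -0.0819)
eliminate P² terms by subtracting sphere 1 from 2 and 3
linear system: -0.6577x+0.3784y = -0.0003−0.0522z; -0.6166x+-0.3072y = -0.0101−-0.1464z
det = 0.4354;  x = 0.0090+-0.0904z,  y = 0.0149+-0.2950z
quadratic in z: (1.0952)z²+(0.0467)z+(-0.0577)=0, √Δ=0.5051 → z ∈ {-0.2519, 0.2093}; z = -0.2519 (taking z<0)
x = 0.0318, y = 0.0893

(0.0318, 0.0893, -0.2519)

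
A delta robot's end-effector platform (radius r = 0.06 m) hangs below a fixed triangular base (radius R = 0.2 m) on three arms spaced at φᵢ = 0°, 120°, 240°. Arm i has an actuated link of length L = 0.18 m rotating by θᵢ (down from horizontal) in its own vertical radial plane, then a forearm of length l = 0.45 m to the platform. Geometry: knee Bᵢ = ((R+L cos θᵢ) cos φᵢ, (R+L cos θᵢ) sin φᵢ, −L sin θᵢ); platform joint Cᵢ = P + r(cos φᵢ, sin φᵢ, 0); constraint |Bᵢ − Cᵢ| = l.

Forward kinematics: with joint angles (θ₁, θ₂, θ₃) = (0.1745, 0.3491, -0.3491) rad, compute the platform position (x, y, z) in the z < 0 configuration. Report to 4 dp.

(-0.0189, -0.0739, -0.3212)

φ1=0.0°: virtual centre (0.3173, 0.0000, -0.0313), radius l
arm 2 at φ=120.0°: (R−r)+L cos θ2 = 0.3091;  O2 = (-0.1546, 0.2677, -0.0616)
O3 = (0.3091·cos240.0°, 0.3091·sin240.0°, 0.0616) = (-0.1546, -0.2677, 0.0616)
subtract pairs → two planes through P
linear system: -0.9437x+0.5355y = -0.0023−-0.0606z; -0.9437x+-0.5355y = -0.0023−0.1856z
Cramer: x(z) = 0.0024+0.0662z;  y(z) = 0.0000+0.2300z
quadratic in z: (1.0573)z²+(0.0208)z+(-0.1024)=0, √Δ=0.6584 → z ∈ {-0.3212, 0.3015}; z = -0.3212 (taking z<0)
x = -0.0189, y = -0.0739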